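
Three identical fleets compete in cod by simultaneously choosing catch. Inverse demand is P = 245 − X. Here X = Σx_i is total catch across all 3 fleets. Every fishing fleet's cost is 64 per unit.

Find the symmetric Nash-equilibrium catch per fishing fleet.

A representative fishing fleet's profit is π_i = x_i(245 − X) − 64x_i, with X = x_i + Σ_{j≠i} x_j.
First-order condition: 181 − 2x_i − Σ_{j≠i} x_j = 0.
Imposing symmetry (x_j = x for all j) turns Σ_{j≠i} x_j into 2x, so 181 = 4x and x = 45.25.

45.25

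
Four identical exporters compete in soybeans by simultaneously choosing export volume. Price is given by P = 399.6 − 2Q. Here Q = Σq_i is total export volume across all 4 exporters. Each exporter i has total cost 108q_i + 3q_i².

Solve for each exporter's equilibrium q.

A representative exporter's profit is π_i = q_i(399.6 − 2Q) − 108q_i − 3q_i², with Q = q_i + Σ_{j≠i} q_j.
First-order condition: 291.6 − 10q_i − 2Σ_{j≠i} q_j = 0.
In a symmetric equilibrium every exporter chooses the same q, so Σ_{j≠i} q_j = 3q. The condition becomes 291.6 − 16q = 0, giving q = 291.6/16 = 18.225.

18.225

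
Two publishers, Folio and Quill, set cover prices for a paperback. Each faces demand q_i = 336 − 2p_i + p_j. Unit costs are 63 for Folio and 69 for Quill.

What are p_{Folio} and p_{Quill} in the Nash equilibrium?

Folio's profit: π = (p_{Folio} − 63)(336 − 2p_{Folio} + p_{Quill}).
∂π/∂p_{Folio} = 462 − 4p_{Folio} + p_{Quill} = 0 ⇒ p_{Folio} = 115.5 + 0.25p_{Quill}.
Similarly p_{Quill} = 118.5 + 0.25p_{Folio}.
Solving the two reaction functions simultaneously: (1 − (0.25)(0.25))p_{Folio} = 115.5 + 0.25·118.5, so 0.9375p_{Folio} = 145.125 and p_{Folio} = 154.8.
Then p_{Quill} = 118.5 + 0.25·154.8 = 157.2.

154.8, 157.2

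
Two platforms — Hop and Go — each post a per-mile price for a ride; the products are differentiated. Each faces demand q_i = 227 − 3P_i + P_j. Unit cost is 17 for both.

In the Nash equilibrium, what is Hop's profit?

4469.88

Hop's profit: π = (P_{Hop} − 17)(227 − 3P_{Hop} + P_{Go}).
∂π/∂P_{Hop} = 278 − 6P_{Hop} + P_{Go} = 0 ⇒ P_{Hop} = 139/3 + (1/6)P_{Go}.
By symmetry P_{Go} = P_{Hop}; substituting into the reaction function, (5/6)P_{Hop} = 139/3 and P_{Hop} = 55.6.
q_{Hop} = 227 − 3·55.6 + 55.6 = 115.8.
Profit = (55.6 − 17)·115.8 = 4469.88.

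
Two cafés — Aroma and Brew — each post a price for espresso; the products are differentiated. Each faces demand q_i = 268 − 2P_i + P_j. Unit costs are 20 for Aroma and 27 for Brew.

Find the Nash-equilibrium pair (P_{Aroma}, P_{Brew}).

103.6, 106.4

Aroma's profit: π = (P_{Aroma} − 20)(268 − 2P_{Aroma} + P_{Brew}).
∂π/∂P_{Aroma} = 308 − 4P_{Aroma} + P_{Brew} = 0 ⇒ P_{Aroma} = 77 + 0.25P_{Brew}.
Similarly P_{Brew} = 80.5 + 0.25P_{Aroma}.
Substituting the second reaction function into the first: P_{Aroma} = 77 + 0.25(80.5 + 0.25P_{Aroma}), which gives 0.9375P_{Aroma} = 97.125 ⇒ P_{Aroma} = 103.6.
Then P_{Brew} = 80.5 + 0.25·103.6 = 106.4.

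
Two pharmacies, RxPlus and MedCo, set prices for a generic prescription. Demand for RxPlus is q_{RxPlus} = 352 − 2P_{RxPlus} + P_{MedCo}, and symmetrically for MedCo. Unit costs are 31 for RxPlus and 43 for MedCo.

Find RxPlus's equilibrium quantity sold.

RxPlus's profit: π = (P_{RxPlus} − 31)(352 − 2P_{RxPlus} + P_{MedCo}).
∂π/∂P_{RxPlus} = 414 − 4P_{RxPlus} + P_{MedCo} = 0 ⇒ P_{RxPlus} = 103.5 + 0.25P_{MedCo}.
Similarly P_{MedCo} = 109.5 + 0.25P_{RxPlus}.
Plugging P_{MedCo} into RxPlus's best response: P_{RxPlus} = 103.5 + 0.25(109.5 + 0.25P_{RxPlus}) ⇒ 0.9375P_{RxPlus} = 130.875, so P_{RxPlus} = 139.6.
Then P_{MedCo} = 109.5 + 0.25·139.6 = 144.4.
q_{RxPlus} = 352 − 2·139.6 + 144.4 = 217.2.

217.2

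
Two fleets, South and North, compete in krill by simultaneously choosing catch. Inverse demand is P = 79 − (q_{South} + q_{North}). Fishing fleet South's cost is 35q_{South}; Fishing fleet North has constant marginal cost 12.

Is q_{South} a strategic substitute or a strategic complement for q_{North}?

strategic substitutes

Fishing fleet South's profit: π = q_{South}(79 − (q_{South} + q_{North})) − 35q_{South}.
∂π/∂q_{South} = 44 − 2q_{South} − q_{North} = 0, so q_{South} = 22 − 0.5q_{North}.
The best-response slope dq_{South}/dq_{North} = −0.5 < 0: the reaction function is downward-sloping, so the choices are strategic substitutes.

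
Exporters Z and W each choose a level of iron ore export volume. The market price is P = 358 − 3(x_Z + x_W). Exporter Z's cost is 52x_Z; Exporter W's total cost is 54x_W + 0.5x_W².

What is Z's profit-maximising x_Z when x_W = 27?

37.5

Exporter Z's profit: π = x_Z(358 − 3(x_Z + x_W)) − 52x_Z.
∂π/∂x_Z = 306 − 6x_Z − 3x_W = 0, so x_Z = 51 − 0.5x_W.
At x_W = 27: x_Z = 51 − 0.5·27 = 37.5.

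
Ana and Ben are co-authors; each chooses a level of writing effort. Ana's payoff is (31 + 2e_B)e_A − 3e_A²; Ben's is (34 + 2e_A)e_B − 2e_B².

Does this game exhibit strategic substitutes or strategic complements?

Expanding Ana's payoff: 31e_A + 2e_Be_A − 3e_A².
∂π/∂e_A = 31 + 2e_B − 6e_A = 0, so e_A = 31/6 + (1/3)e_B.
The best-response slope de_A/de_B = 1/3 > 0: the reaction function is upward-sloping, so the choices are strategic complements.

strategic complements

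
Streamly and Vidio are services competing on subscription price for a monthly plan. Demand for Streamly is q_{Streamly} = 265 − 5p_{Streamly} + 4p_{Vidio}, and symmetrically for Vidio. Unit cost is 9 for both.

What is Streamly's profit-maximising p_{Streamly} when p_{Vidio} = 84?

Streamly's profit: π = (p_{Streamly} − 9)(265 − 5p_{Streamly} + 4p_{Vidio}).
∂π/∂p_{Streamly} = 310 − 10p_{Streamly} + 4p_{Vidio} = 0 ⇒ p_{Streamly} = 31 + 0.4p_{Vidio}.
At p_{Vidio} = 84: p_{Streamly} = 31 + 0.4·84 = 64.6.

64.6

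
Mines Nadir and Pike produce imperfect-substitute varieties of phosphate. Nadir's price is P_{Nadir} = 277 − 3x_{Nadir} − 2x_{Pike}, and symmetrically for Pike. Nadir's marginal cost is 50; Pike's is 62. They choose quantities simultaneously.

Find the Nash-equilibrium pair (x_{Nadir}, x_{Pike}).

Mine Nadir's profit: π = x_{Nadir}(277 − 3x_{Nadir} − 2x_{Pike}) − 50x_{Nadir}.
∂π/∂x_{Nadir} = 227 − 6x_{Nadir} − 2x_{Pike} = 0 ⇒ x_{Nadir} = 227/6 − (1/3)x_{Pike}.
Similarly x_{Pike} = 215/6 − (1/3)x_{Nadir}.
Solving the two reaction functions simultaneously: (1 − (−1/3)(−1/3))x_{Nadir} = 227/6 − (1/3)·(215/6), so (8/9)x_{Nadir} = 233/9 and x_{Nadir} = 29.125.
Then x_{Pike} = 215/6 − (1/3)·29.125 = 26.125.

29.125, 26.125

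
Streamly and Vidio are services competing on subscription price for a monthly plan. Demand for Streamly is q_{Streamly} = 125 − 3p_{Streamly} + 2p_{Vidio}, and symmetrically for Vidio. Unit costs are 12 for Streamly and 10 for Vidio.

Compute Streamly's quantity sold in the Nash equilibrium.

83.625

Streamly's profit: π = (p_{Streamly} − 12)(125 − 3p_{Streamly} + 2p_{Vidio}).
∂π/∂p_{Streamly} = 161 − 6p_{Streamly} + 2p_{Vidio} = 0 ⇒ p_{Streamly} = 161/6 + (1/3)p_{Vidio}.
Similarly p_{Vidio} = 155/6 + (1/3)p_{Streamly}.
Plugging p_{Vidio} into Streamly's best response: p_{Streamly} = 161/6 + (1/3)(155/6 + (1/3)p_{Streamly}) ⇒ (8/9)p_{Streamly} = 319/9, so p_{Streamly} = 39.875.
Then p_{Vidio} = 155/6 + (1/3)·39.875 = 39.125.
q_{Streamly} = 125 − 3·39.875 + 2·39.125 = 83.625.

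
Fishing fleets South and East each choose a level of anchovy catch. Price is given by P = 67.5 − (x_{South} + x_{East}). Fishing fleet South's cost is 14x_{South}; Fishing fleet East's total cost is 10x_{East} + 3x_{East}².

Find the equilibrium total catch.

28.8

Fishing fleet South's profit: π = x_{South}(67.5 − (x_{South} + x_{East})) − 14x_{South}.
∂π/∂x_{South} = 53.5 − 2x_{South} − x_{East} = 0, so x_{South} = 26.75 − 0.5x_{East}.
For East: ∂π/∂x_{East} = 57.5 − 8x_{East} − x_{South} = 0 ⇒ x_{East} = 7.1875 − 0.125x_{South}.
Solving the two reaction functions simultaneously: (1 − (−0.5)(−0.125))x_{South} = 26.75 − 0.5·7.1875, so 0.9375x_{South} = 741/32 and x_{South} = 24.7.
Then x_{East} = 7.1875 − 0.125·24.7 = 4.1.
Total catch: 24.7 + 4.1 = 28.8.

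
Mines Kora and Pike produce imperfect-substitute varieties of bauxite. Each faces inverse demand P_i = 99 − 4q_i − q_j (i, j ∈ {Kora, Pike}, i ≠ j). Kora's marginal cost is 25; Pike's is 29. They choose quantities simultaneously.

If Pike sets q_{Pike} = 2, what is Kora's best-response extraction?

9

Mine Kora's profit: π = q_{Kora}(99 − 4q_{Kora} − q_{Pike}) − 25q_{Kora}.
∂π/∂q_{Kora} = 74 − 8q_{Kora} − q_{Pike} = 0 ⇒ q_{Kora} = 9.25 − 0.125q_{Pike}.
At q_{Pike} = 2: q_{Kora} = 9.25 − 0.125·2 = 9.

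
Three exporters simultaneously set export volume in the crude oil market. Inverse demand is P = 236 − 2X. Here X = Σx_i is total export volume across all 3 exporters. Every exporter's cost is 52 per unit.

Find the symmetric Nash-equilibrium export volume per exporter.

23

A representative exporter's profit is π_i = x_i(236 − 2X) − 52x_i, with X = x_i + Σ_{j≠i} x_j.
First-order condition: 184 − 4x_i − 2Σ_{j≠i} x_j = 0.
In a symmetric equilibrium every exporter chooses the same x, so Σ_{j≠i} x_j = 2x. The condition becomes 184 − 8x = 0, giving x = 184/8 = 23.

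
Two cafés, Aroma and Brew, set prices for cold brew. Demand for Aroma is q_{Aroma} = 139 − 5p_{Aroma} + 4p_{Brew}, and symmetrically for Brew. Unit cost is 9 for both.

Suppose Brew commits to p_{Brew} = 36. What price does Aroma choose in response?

32.8

Aroma's profit: π = (p_{Aroma} − 9)(139 − 5p_{Aroma} + 4p_{Brew}).
∂π/∂p_{Aroma} = 184 − 10p_{Aroma} + 4p_{Brew} = 0 ⇒ p_{Aroma} = 18.4 + 0.4p_{Brew}.
At p_{Brew} = 36: p_{Aroma} = 18.4 + 0.4·36 = 32.8.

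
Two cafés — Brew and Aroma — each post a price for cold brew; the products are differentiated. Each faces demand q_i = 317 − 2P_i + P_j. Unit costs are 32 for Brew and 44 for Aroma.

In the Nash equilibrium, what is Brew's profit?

Brew's profit: π = (P_{Brew} − 32)(317 − 2P_{Brew} + P_{Aroma}).
∂π/∂P_{Brew} = 381 − 4P_{Brew} + P_{Aroma} = 0 ⇒ P_{Brew} = 95.25 + 0.25P_{Aroma}.
Similarly P_{Aroma} = 101.25 + 0.25P_{Brew}.
Plugging P_{Aroma} into Brew's best response: P_{Brew} = 95.25 + 0.25(101.25 + 0.25P_{Brew}) ⇒ 0.9375P_{Brew} = 120.5625, so P_{Brew} = 128.6.
Then P_{Aroma} = 101.25 + 0.25·128.6 = 133.4.
q_{Brew} = 317 − 2·128.6 + 133.4 = 193.2.
Profit = (128.6 − 32)·193.2 = 18663.12.

18663.12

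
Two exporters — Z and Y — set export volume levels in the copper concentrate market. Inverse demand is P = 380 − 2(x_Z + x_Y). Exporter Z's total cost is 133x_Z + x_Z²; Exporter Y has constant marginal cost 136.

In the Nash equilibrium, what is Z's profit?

Exporter Z's profit: π = x_Z(380 − 2(x_Z + x_Y)) − 133x_Z − x_Z².
∂π/∂x_Z = 247 − 6x_Z − 2x_Y = 0, so x_Z = 247/6 − (1/3)x_Y.
For Y: ∂π/∂x_Y = 244 − 4x_Y − 2x_Z = 0 ⇒ x_Y = 61 − 0.5x_Z.
Plugging x_Y into Z's best response: x_Z = 247/6 − (1/3)(61 − 0.5x_Z) ⇒ (5/6)x_Z = 125/6, so x_Z = 25.
Then x_Y = 61 − 0.5·25 = 48.5.
Price P = 380 − 2·73.5 = 233.
Z's profit: (233 − 133)·25 − (25)² = 1875.

1875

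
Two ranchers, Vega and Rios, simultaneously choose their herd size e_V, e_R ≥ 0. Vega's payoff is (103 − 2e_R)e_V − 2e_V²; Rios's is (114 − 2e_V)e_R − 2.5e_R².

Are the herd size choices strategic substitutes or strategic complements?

strategic substitutes

Expanding Vega's payoff: 103e_V − 2e_Re_V − 2e_V².
∂π/∂e_V = 103 − 2e_R − 4e_V = 0, so e_V = 25.75 − 0.5e_R.
The best-response slope de_V/de_R = −0.5 < 0: the reaction function is downward-sloping, so the choices are strategic substitutes.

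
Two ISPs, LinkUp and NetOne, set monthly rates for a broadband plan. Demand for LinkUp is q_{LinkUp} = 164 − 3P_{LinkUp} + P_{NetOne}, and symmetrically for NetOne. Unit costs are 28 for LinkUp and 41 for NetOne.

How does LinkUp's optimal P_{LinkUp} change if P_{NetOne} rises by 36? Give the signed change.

LinkUp's profit: π = (P_{LinkUp} − 28)(164 − 3P_{LinkUp} + P_{NetOne}).
∂π/∂P_{LinkUp} = 248 − 6P_{LinkUp} + P_{NetOne} = 0 ⇒ P_{LinkUp} = 124/3 + (1/6)P_{NetOne}.
The reaction-function slope is 1/6, so a 36-unit rise in P_{NetOne} moves P_{LinkUp} by 1/6 × 36 = 6. LinkUp's best response rises — the actions are strategic complements.

6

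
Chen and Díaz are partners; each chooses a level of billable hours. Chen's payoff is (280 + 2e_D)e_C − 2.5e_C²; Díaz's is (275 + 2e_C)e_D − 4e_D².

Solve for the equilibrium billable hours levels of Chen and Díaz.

Expanding Chen's payoff: 280e_C + 2e_De_C − 2.5e_C².
∂π/∂e_C = 280 + 2e_D − 5e_C = 0, so e_C = 56 + 0.4e_D.
Likewise for Díaz: e_D = 34.375 + 0.25e_C.
Solving the two reaction functions simultaneously: (1 − (0.4)(0.25))e_C = 56 + 0.4·34.375, so 0.9e_C = 69.75 and e_C = 77.5.
Then e_D = 34.375 + 0.25·77.5 = 53.75.

77.5, 53.75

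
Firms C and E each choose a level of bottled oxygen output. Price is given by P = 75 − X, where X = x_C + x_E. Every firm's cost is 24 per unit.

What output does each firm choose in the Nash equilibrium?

Firm C's profit: π = x_C(75 − (x_C + x_E)) − 24x_C.
∂π/∂x_C = 51 − 2x_C − x_E = 0, so x_C = 25.5 − 0.5x_E.
The game is symmetric, so in equilibrium x_E = x_C: the reaction function gives 1.5x_C = 25.5, hence x_C = 17.

17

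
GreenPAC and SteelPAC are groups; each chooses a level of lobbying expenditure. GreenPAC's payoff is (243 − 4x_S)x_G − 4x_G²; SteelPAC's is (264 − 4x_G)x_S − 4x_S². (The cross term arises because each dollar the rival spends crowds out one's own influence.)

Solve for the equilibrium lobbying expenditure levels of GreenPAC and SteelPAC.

18.5, 23.75

Expanding GreenPAC's payoff: 243x_G − 4x_Sx_G − 4x_G².
∂π/∂x_G = 243 − 4x_S − 8x_G = 0, so x_G = 30.375 − 0.5x_S.
Likewise for SteelPAC: x_S = 33 − 0.5x_G.
Plugging x_S into GreenPAC's best response: x_G = 30.375 − 0.5(33 − 0.5x_G) ⇒ 0.75x_G = 13.875, so x_G = 18.5.
Then x_S = 33 − 0.5·18.5 = 23.75.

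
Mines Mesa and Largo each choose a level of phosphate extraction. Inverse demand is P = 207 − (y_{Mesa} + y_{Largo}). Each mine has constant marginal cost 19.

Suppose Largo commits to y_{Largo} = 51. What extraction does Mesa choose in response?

68.5

Mine Mesa's profit: π = y_{Mesa}(207 − (y_{Mesa} + y_{Largo})) − 19y_{Mesa}.
∂π/∂y_{Mesa} = 188 − 2y_{Mesa} − y_{Largo} = 0, so y_{Mesa} = 94 − 0.5y_{Largo}.
At y_{Largo} = 51: y_{Mesa} = 94 − 0.5·51 = 68.5.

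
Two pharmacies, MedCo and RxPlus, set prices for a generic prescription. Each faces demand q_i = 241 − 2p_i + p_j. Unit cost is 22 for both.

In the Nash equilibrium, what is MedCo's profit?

10658

MedCo's profit: π = (p_{MedCo} − 22)(241 − 2p_{MedCo} + p_{RxPlus}).
∂π/∂p_{MedCo} = 285 − 4p_{MedCo} + p_{RxPlus} = 0 ⇒ p_{MedCo} = 71.25 + 0.25p_{RxPlus}.
The game is symmetric, so in equilibrium p_{RxPlus} = p_{MedCo}: the reaction function gives 0.75p_{MedCo} = 71.25, hence p_{MedCo} = 95.
q_{MedCo} = 241 − 2·95 + 95 = 146.
Profit = (95 − 22)·146 = 10658.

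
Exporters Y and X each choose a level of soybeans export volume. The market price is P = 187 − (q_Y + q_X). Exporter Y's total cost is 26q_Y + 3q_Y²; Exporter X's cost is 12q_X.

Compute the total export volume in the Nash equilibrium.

92.4

Exporter Y's profit: π = q_Y(187 − (q_Y + q_X)) − 26q_Y − 3q_Y².
∂π/∂q_Y = 161 − 8q_Y − q_X = 0, so q_Y = 20.125 − 0.125q_X.
For X: ∂π/∂q_X = 175 − 2q_X − q_Y = 0 ⇒ q_X = 87.5 − 0.5q_Y.
Substituting the second reaction function into the first: q_Y = 20.125 − 0.125(87.5 − 0.5q_Y), which gives 0.9375q_Y = 9.1875 ⇒ q_Y = 9.8.
Then q_X = 87.5 − 0.5·9.8 = 82.6.
Total export volume: 9.8 + 82.6 = 92.4.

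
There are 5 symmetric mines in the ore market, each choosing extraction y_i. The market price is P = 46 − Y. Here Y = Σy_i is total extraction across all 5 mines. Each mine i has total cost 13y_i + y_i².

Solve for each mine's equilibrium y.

4.125

A representative mine's profit is π_i = y_i(46 − Y) − 13y_i − y_i², with Y = y_i + Σ_{j≠i} y_j.
First-order condition: 33 − 4y_i − Σ_{j≠i} y_j = 0.
With identical mines, set every y_j = y: then 33 − 4y − 4y = 0, i.e. y = 33/8 = 4.125.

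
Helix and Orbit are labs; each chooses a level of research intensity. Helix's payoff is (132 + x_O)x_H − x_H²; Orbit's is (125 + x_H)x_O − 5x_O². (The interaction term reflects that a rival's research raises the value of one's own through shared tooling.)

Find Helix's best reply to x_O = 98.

Expanding Helix's payoff: 132x_H + x_Ox_H − x_H².
∂π/∂x_H = 132 + x_O − 2x_H = 0, so x_H = 66 + 0.5x_O.
At x_O = 98: x_H = 66 + 0.5·98 = 115.

115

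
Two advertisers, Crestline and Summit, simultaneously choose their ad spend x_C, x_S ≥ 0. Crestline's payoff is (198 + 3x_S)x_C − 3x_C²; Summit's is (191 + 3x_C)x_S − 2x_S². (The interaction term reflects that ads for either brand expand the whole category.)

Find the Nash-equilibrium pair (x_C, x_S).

Expanding Crestline's payoff: 198x_C + 3x_Sx_C − 3x_C².
∂π/∂x_C = 198 + 3x_S − 6x_C = 0, so x_C = 33 + 0.5x_S.
Likewise for Summit: x_S = 47.75 + 0.75x_C.
Substituting the second reaction function into the first: x_C = 33 + 0.5(47.75 + 0.75x_C), which gives 0.625x_C = 56.875 ⇒ x_C = 91.
Then x_S = 47.75 + 0.75·91 = 116.

91, 116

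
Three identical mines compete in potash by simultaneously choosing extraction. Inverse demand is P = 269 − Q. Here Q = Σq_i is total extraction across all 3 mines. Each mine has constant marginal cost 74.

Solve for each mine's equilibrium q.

48.75

A representative mine's profit is π_i = q_i(269 − Q) − 74q_i, with Q = q_i + Σ_{j≠i} q_j.
First-order condition: 195 − 2q_i − Σ_{j≠i} q_j = 0.
Imposing symmetry (q_j = q for all j) turns Σ_{j≠i} q_j into 2q, so 195 = 4q and q = 48.75.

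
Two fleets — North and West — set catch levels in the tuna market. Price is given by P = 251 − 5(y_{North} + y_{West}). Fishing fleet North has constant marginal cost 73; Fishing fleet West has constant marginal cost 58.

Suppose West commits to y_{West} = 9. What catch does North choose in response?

Fishing fleet North's profit: π = y_{North}(251 − 5(y_{North} + y_{West})) − 73y_{North}.
∂π/∂y_{North} = 178 − 10y_{North} − 5y_{West} = 0, so y_{North} = 17.8 − 0.5y_{West}.
At y_{West} = 9: y_{North} = 17.8 − 0.5·9 = 13.3.

13.3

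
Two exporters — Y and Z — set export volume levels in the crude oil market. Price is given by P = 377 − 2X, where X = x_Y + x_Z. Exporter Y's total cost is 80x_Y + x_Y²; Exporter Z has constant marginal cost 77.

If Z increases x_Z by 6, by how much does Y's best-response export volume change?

Exporter Y's profit: π = x_Y(377 − 2(x_Y + x_Z)) − 80x_Y − x_Y².
∂π/∂x_Y = 297 − 6x_Y − 2x_Z = 0, so x_Y = 49.5 − (1/3)x_Z.
The reaction-function slope is −1/3, so a 6-unit rise in x_Z moves x_Y by −1/3 × 6 = −2. Y's best response falls — the actions are strategic substitutes.

-2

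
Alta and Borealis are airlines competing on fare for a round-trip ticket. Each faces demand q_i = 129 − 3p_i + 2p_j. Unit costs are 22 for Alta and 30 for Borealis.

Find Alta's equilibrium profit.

2394.1875

Alta's profit: π = (p_{Alta} − 22)(129 − 3p_{Alta} + 2p_{Borealis}).
∂π/∂p_{Alta} = 195 − 6p_{Alta} + 2p_{Borealis} = 0 ⇒ p_{Alta} = 32.5 + (1/3)p_{Borealis}.
Similarly p_{Borealis} = 36.5 + (1/3)p_{Alta}.
Substituting the second reaction function into the first: p_{Alta} = 32.5 + (1/3)(36.5 + (1/3)p_{Alta}), which gives (8/9)p_{Alta} = 134/3 ⇒ p_{Alta} = 50.25.
Then p_{Borealis} = 36.5 + (1/3)·50.25 = 53.25.
q_{Alta} = 129 − 3·50.25 + 2·53.25 = 84.75.
Profit = (50.25 − 22)·84.75 = 2394.1875.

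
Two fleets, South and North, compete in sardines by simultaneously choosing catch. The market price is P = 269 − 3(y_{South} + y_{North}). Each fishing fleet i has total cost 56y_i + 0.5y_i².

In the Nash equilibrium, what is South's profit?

Fishing fleet South's profit: π = y_{South}(269 − 3(y_{South} + y_{North})) − 56y_{South} − 0.5y_{South}².
∂π/∂y_{South} = 213 − 7y_{South} − 3y_{North} = 0, so y_{South} = 213/7 − (3/7)y_{North}.
The game is symmetric, so in equilibrium y_{North} = y_{South}: the reaction function gives (10/7)y_{South} = 213/7, hence y_{South} = 21.3.
Price P = 269 − 3·42.6 = 141.2.
South's profit: (141.2 − 56)·21.3 − 0.5(21.3)² = 1587.915.

1587.915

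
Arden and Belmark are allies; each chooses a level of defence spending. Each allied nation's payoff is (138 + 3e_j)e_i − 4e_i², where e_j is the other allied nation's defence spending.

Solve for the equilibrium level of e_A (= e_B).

Arden's payoff is (138 + 3e_B)e_A − 4e_A².
∂π/∂e_A = 138 + 3e_B − 8e_A = 0, so e_A = 17.25 + 0.375e_B.
The game is symmetric, so in equilibrium e_B = e_A: the reaction function gives 0.625e_A = 17.25, hence e_A = 27.6.

27.6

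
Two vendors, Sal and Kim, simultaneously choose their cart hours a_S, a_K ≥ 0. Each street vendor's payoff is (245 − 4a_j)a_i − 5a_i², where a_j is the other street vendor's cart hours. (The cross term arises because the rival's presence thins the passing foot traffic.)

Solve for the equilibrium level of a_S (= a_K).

Sal's payoff is (245 − 4a_K)a_S − 5a_S².
∂π/∂a_S = 245 − 4a_K − 10a_S = 0, so a_S = 24.5 − 0.4a_K.
The game is symmetric, so in equilibrium a_K = a_S: the reaction function gives 1.4a_S = 24.5, hence a_S = 17.5.

17.5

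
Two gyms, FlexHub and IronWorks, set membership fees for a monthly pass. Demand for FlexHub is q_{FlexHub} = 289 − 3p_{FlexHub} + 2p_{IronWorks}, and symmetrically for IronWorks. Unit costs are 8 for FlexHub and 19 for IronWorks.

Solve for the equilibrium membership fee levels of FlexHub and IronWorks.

80.3125, 84.4375

FlexHub's profit: π = (p_{FlexHub} − 8)(289 − 3p_{FlexHub} + 2p_{IronWorks}).
∂π/∂p_{FlexHub} = 313 − 6p_{FlexHub} + 2p_{IronWorks} = 0 ⇒ p_{FlexHub} = 313/6 + (1/3)p_{IronWorks}.
Similarly p_{IronWorks} = 173/3 + (1/3)p_{FlexHub}.
Substituting the second reaction function into the first: p_{FlexHub} = 313/6 + (1/3)(173/3 + (1/3)p_{FlexHub}), which gives (8/9)p_{FlexHub} = 1285/18 ⇒ p_{FlexHub} = 80.3125.
Then p_{IronWorks} = 173/3 + (1/3)·80.3125 = 84.4375.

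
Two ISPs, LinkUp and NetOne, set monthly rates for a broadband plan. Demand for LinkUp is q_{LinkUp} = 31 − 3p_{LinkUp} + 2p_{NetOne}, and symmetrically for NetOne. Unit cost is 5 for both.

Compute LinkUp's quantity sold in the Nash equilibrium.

19.5

LinkUp's profit: π = (p_{LinkUp} − 5)(31 − 3p_{LinkUp} + 2p_{NetOne}).
∂π/∂p_{LinkUp} = 46 − 6p_{LinkUp} + 2p_{NetOne} = 0 ⇒ p_{LinkUp} = 23/3 + (1/3)p_{NetOne}.
By symmetry p_{NetOne} = p_{LinkUp}; substituting into the reaction function, (2/3)p_{LinkUp} = 23/3 and p_{LinkUp} = 11.5.
q_{LinkUp} = 31 − 3·11.5 + 2·11.5 = 19.5.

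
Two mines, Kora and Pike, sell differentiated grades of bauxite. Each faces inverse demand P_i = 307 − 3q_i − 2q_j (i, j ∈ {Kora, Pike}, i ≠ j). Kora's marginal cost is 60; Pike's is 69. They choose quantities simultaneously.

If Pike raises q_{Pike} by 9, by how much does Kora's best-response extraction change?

Mine Kora's profit: π = q_{Kora}(307 − 3q_{Kora} − 2q_{Pike}) − 60q_{Kora}.
∂π/∂q_{Kora} = 247 − 6q_{Kora} − 2q_{Pike} = 0 ⇒ q_{Kora} = 247/6 − (1/3)q_{Pike}.
The reaction-function slope is −1/3, so a 9-unit rise in q_{Pike} moves q_{Kora} by −1/3 × 9 = −3. Kora's best response falls — the actions are strategic substitutes.

-3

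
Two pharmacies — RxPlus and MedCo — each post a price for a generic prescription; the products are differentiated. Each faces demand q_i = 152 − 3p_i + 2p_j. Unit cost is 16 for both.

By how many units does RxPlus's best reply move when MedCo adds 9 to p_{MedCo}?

3

RxPlus's profit: π = (p_{RxPlus} − 16)(152 − 3p_{RxPlus} + 2p_{MedCo}).
∂π/∂p_{RxPlus} = 200 − 6p_{RxPlus} + 2p_{MedCo} = 0 ⇒ p_{RxPlus} = 100/3 + (1/3)p_{MedCo}.
The reaction-function slope is 1/3, so a 9-unit rise in p_{MedCo} moves p_{RxPlus} by 1/3 × 9 = 3. RxPlus's best response rises — the actions are strategic complements.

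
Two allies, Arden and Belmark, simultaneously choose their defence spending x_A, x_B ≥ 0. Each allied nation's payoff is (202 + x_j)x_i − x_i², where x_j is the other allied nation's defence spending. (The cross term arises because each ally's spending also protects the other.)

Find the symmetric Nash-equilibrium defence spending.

Arden's payoff is (202 + x_B)x_A − x_A².
∂π/∂x_A = 202 + x_B − 2x_A = 0, so x_A = 101 + 0.5x_B.
By symmetry x_B = x_A; substituting into the reaction function, 0.5x_A = 101 and x_A = 202.

202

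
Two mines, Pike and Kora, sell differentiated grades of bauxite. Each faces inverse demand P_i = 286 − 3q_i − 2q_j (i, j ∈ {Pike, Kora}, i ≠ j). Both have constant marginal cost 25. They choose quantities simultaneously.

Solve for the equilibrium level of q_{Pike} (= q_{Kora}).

Mine Pike's profit: π = q_{Pike}(286 − 3q_{Pike} − 2q_{Kora}) − 25q_{Pike}.
∂π/∂q_{Pike} = 261 − 6q_{Pike} − 2q_{Kora} = 0 ⇒ q_{Pike} = 43.5 − (1/3)q_{Kora}.
The game is symmetric, so in equilibrium q_{Kora} = q_{Pike}: the reaction function gives (4/3)q_{Pike} = 43.5, hence q_{Pike} = 32.625.

32.625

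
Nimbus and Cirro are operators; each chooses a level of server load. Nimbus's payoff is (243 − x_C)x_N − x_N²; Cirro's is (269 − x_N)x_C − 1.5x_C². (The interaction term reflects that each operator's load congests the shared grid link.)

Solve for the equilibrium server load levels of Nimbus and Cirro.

Expanding Nimbus's payoff: 243x_N − x_Cx_N − x_N².
∂π/∂x_N = 243 − x_C − 2x_N = 0, so x_N = 121.5 − 0.5x_C.
Likewise for Cirro: x_C = 269/3 − (1/3)x_N.
Substituting the second reaction function into the first: x_N = 121.5 − 0.5(269/3 − (1/3)x_N), which gives (5/6)x_N = 230/3 ⇒ x_N = 92.
Then x_C = 269/3 − (1/3)·92 = 59.

92, 59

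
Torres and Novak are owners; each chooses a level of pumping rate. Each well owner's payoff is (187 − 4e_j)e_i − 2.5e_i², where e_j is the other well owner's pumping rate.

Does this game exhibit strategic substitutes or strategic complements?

Torres's payoff is (187 − 4e_N)e_T − 2.5e_T².
∂π/∂e_T = 187 − 4e_N − 5e_T = 0, so e_T = 37.4 − 0.8e_N.
The best-response slope de_T/de_N = −0.8 < 0: the reaction function is downward-sloping, so the choices are strategic substitutes.

strategic substitutes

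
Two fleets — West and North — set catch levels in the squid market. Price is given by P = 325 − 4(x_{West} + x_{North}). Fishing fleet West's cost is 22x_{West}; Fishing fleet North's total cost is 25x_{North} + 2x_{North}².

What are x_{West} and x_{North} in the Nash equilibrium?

30.45, 14.85

Fishing fleet West's profit: π = x_{West}(325 − 4(x_{West} + x_{North})) − 22x_{West}.
∂π/∂x_{West} = 303 − 8x_{West} − 4x_{North} = 0, so x_{West} = 37.875 − 0.5x_{North}.
For North: ∂π/∂x_{North} = 300 − 12x_{North} − 4x_{West} = 0 ⇒ x_{North} = 25 − (1/3)x_{West}.
Plugging x_{North} into West's best response: x_{West} = 37.875 − 0.5(25 − (1/3)x_{West}) ⇒ (5/6)x_{West} = 25.375, so x_{West} = 30.45.
Then x_{North} = 25 − (1/3)·30.45 = 14.85.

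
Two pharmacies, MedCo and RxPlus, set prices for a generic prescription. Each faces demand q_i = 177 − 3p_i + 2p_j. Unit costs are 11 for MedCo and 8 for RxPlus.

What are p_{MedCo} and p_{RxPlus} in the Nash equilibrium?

MedCo's profit: π = (p_{MedCo} − 11)(177 − 3p_{MedCo} + 2p_{RxPlus}).
∂π/∂p_{MedCo} = 210 − 6p_{MedCo} + 2p_{RxPlus} = 0 ⇒ p_{MedCo} = 35 + (1/3)p_{RxPlus}.
Similarly p_{RxPlus} = 33.5 + (1/3)p_{MedCo}.
Plugging p_{RxPlus} into MedCo's best response: p_{MedCo} = 35 + (1/3)(33.5 + (1/3)p_{MedCo}) ⇒ (8/9)p_{MedCo} = 277/6, so p_{MedCo} = 51.9375.
Then p_{RxPlus} = 33.5 + (1/3)·51.9375 = 50.8125.

51.9375, 50.8125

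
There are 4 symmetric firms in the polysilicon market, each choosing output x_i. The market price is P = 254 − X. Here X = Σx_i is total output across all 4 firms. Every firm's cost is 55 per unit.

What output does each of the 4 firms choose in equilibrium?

39.8

A representative firm's profit is π_i = x_i(254 − X) − 55x_i, with X = x_i + Σ_{j≠i} x_j.
First-order condition: 199 − 2x_i − Σ_{j≠i} x_j = 0.
Imposing symmetry (x_j = x for all j) turns Σ_{j≠i} x_j into 3x, so 199 = 5x and x = 39.8.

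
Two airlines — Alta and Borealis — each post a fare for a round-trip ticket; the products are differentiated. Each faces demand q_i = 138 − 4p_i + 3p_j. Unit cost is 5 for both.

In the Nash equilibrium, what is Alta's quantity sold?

106.4

Alta's profit: π = (p_{Alta} − 5)(138 − 4p_{Alta} + 3p_{Borealis}).
∂π/∂p_{Alta} = 158 − 8p_{Alta} + 3p_{Borealis} = 0 ⇒ p_{Alta} = 19.75 + 0.375p_{Borealis}.
The game is symmetric, so in equilibrium p_{Borealis} = p_{Alta}: the reaction function gives 0.625p_{Alta} = 19.75, hence p_{Alta} = 31.6.
q_{Alta} = 138 − 4·31.6 + 3·31.6 = 106.4.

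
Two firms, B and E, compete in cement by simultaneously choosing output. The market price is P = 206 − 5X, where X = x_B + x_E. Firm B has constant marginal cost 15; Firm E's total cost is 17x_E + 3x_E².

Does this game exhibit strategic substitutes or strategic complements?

Firm B's profit: π = x_B(206 − 5(x_B + x_E)) − 15x_B.
∂π/∂x_B = 191 − 10x_B − 5x_E = 0, so x_B = 19.1 − 0.5x_E.
The best-response slope dx_B/dx_E = −0.5 < 0: the reaction function is downward-sloping, so the choices are strategic substitutes.

strategic substitutes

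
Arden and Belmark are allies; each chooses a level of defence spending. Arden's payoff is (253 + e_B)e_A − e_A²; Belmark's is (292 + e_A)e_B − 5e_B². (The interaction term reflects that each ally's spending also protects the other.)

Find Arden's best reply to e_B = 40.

Expanding Arden's payoff: 253e_A + e_Be_A − e_A².
∂π/∂e_A = 253 + e_B − 2e_A = 0, so e_A = 126.5 + 0.5e_B.
At e_B = 40: e_A = 126.5 + 0.5·40 = 146.5.

146.5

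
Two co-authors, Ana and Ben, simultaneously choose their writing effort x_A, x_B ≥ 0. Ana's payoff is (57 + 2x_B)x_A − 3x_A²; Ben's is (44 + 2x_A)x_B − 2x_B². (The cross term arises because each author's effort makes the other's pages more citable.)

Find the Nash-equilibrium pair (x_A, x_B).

Expanding Ana's payoff: 57x_A + 2x_Bx_A − 3x_A².
∂π/∂x_A = 57 + 2x_B − 6x_A = 0, so x_A = 9.5 + (1/3)x_B.
Likewise for Ben: x_B = 11 + 0.5x_A.
Plugging x_B into Ana's best response: x_A = 9.5 + (1/3)(11 + 0.5x_A) ⇒ (5/6)x_A = 79/6, so x_A = 15.8.
Then x_B = 11 + 0.5·15.8 = 18.9.

15.8, 18.9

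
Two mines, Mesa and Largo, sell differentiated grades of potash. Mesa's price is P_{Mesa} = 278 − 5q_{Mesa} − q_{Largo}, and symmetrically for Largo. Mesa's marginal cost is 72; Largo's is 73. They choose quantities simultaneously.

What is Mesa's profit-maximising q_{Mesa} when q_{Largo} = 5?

Mine Mesa's profit: π = q_{Mesa}(278 − 5q_{Mesa} − q_{Largo}) − 72q_{Mesa}.
∂π/∂q_{Mesa} = 206 − 10q_{Mesa} − q_{Largo} = 0 ⇒ q_{Mesa} = 20.6 − 0.1q_{Largo}.
At q_{Largo} = 5: q_{Mesa} = 20.6 − 0.1·5 = 20.1.

20.1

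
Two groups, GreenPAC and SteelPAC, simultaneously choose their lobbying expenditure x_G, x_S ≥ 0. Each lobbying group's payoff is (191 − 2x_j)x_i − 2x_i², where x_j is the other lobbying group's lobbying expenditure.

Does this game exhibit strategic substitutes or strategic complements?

strategic substitutes

GreenPAC's payoff is (191 − 2x_S)x_G − 2x_G².
∂π/∂x_G = 191 − 2x_S − 4x_G = 0, so x_G = 47.75 − 0.5x_S.
The best-response slope dx_G/dx_S = −0.5 < 0: the reaction function is downward-sloping, so the choices are strategic substitutes.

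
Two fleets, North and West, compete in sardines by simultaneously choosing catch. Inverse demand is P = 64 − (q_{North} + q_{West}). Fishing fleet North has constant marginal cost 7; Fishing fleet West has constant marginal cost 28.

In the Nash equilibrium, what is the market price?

33

Fishing fleet North's profit: π = q_{North}(64 − (q_{North} + q_{West})) − 7q_{North}.
∂π/∂q_{North} = 57 − 2q_{North} − q_{West} = 0, so q_{North} = 28.5 − 0.5q_{West}.
By the same steps for West: q_{West} = 18 − 0.5q_{North}.
Solving the two reaction functions simultaneously: (1 − (−0.5)(−0.5))q_{North} = 28.5 − 0.5·18, so 0.75q_{North} = 19.5 and q_{North} = 26.
Then q_{West} = 18 − 0.5·26 = 5.
Equilibrium price: P = 64 − 31 = 33.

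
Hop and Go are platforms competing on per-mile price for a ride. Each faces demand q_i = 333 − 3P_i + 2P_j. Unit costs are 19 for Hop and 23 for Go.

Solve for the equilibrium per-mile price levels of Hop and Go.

Hop's profit: π = (P_{Hop} − 19)(333 − 3P_{Hop} + 2P_{Go}).
∂π/∂P_{Hop} = 390 − 6P_{Hop} + 2P_{Go} = 0 ⇒ P_{Hop} = 65 + (1/3)P_{Go}.
Similarly P_{Go} = 67 + (1/3)P_{Hop}.
Substituting the second reaction function into the first: P_{Hop} = 65 + (1/3)(67 + (1/3)P_{Hop}), which gives (8/9)P_{Hop} = 262/3 ⇒ P_{Hop} = 98.25.
Then P_{Go} = 67 + (1/3)·98.25 = 99.75.

98.25, 99.75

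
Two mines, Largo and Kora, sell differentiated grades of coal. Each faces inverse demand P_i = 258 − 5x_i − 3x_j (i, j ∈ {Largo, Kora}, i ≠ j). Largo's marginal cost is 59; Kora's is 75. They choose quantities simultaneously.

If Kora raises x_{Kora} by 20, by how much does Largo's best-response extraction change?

Mine Largo's profit: π = x_{Largo}(258 − 5x_{Largo} − 3x_{Kora}) − 59x_{Largo}.
∂π/∂x_{Largo} = 199 − 10x_{Largo} − 3x_{Kora} = 0 ⇒ x_{Largo} = 19.9 − 0.3x_{Kora}.
The reaction-function slope is −0.3, so a 20-unit rise in x_{Kora} moves x_{Largo} by −0.3 × 20 = −6. Largo's best response falls — the actions are strategic substitutes.

-6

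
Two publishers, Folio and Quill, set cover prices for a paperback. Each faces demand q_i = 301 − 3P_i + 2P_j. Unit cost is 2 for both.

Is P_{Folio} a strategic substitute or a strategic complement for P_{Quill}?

Folio's profit: π = (P_{Folio} − 2)(301 − 3P_{Folio} + 2P_{Quill}).
∂π/∂P_{Folio} = 307 − 6P_{Folio} + 2P_{Quill} = 0 ⇒ P_{Folio} = 307/6 + (1/3)P_{Quill}.
The best-response slope dP_{Folio}/dP_{Quill} = 1/3 > 0: the reaction function is upward-sloping, so the choices are strategic complements.

strategic complements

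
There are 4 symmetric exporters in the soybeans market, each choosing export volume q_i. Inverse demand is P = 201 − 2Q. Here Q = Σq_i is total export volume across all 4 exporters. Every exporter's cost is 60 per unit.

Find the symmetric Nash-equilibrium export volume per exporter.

14.1

A representative exporter's profit is π_i = q_i(201 − 2Q) − 60q_i, with Q = q_i + Σ_{j≠i} q_j.
First-order condition: 141 − 4q_i − 2Σ_{j≠i} q_j = 0.
In a symmetric equilibrium every exporter chooses the same q, so Σ_{j≠i} q_j = 3q. The condition becomes 141 − 10q = 0, giving q = 141/10 = 14.1.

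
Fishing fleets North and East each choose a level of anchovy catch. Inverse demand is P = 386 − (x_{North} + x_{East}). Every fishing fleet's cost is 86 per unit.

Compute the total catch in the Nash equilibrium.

200

Fishing fleet North's profit: π = x_{North}(386 − (x_{North} + x_{East})) − 86x_{North}.
∂π/∂x_{North} = 300 − 2x_{North} − x_{East} = 0, so x_{North} = 150 − 0.5x_{East}.
By symmetry x_{East} = x_{North}; substituting into the reaction function, 1.5x_{North} = 150 and x_{North} = 100.
Total catch: 100 + 100 = 200.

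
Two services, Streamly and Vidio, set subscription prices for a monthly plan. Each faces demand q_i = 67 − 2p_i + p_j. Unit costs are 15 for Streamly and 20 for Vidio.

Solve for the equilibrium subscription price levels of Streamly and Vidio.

Streamly's profit: π = (p_{Streamly} − 15)(67 − 2p_{Streamly} + p_{Vidio}).
∂π/∂p_{Streamly} = 97 − 4p_{Streamly} + p_{Vidio} = 0 ⇒ p_{Streamly} = 24.25 + 0.25p_{Vidio}.
Similarly p_{Vidio} = 26.75 + 0.25p_{Streamly}.
Substituting the second reaction function into the first: p_{Streamly} = 24.25 + 0.25(26.75 + 0.25p_{Streamly}), which gives 0.9375p_{Streamly} = 30.9375 ⇒ p_{Streamly} = 33.
Then p_{Vidio} = 26.75 + 0.25·33 = 35.

33, 35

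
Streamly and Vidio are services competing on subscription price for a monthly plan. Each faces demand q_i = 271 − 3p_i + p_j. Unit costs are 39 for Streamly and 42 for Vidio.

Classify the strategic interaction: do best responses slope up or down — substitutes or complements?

Streamly's profit: π = (p_{Streamly} − 39)(271 − 3p_{Streamly} + p_{Vidio}).
∂π/∂p_{Streamly} = 388 − 6p_{Streamly} + p_{Vidio} = 0 ⇒ p_{Streamly} = 194/3 + (1/6)p_{Vidio}.
The best-response slope dp_{Streamly}/dp_{Vidio} = 1/6 > 0: the reaction function is upward-sloping, so the choices are strategic complements.

strategic complements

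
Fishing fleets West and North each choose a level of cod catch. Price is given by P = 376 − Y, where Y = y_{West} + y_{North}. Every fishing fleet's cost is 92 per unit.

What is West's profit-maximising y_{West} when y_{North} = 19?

Fishing fleet West's profit: π = y_{West}(376 − (y_{West} + y_{North})) − 92y_{West}.
∂π/∂y_{West} = 284 − 2y_{West} − y_{North} = 0, so y_{West} = 142 − 0.5y_{North}.
At y_{North} = 19: y_{West} = 142 − 0.5·19 = 132.5.

132.5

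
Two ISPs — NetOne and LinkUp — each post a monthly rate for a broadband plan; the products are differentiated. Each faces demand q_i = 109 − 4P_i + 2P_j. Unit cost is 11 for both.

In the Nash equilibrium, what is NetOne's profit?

NetOne's profit: π = (P_{NetOne} − 11)(109 − 4P_{NetOne} + 2P_{LinkUp}).
∂π/∂P_{NetOne} = 153 − 8P_{NetOne} + 2P_{LinkUp} = 0 ⇒ P_{NetOne} = 19.125 + 0.25P_{LinkUp}.
Setting P_{NetOne} = P_{LinkUp} in the reaction function: P_{NetOne} = 19.125 + 0.25P_{NetOne}, so P_{NetOne} = 19.125 / 0.75 = 25.5.
q_{NetOne} = 109 − 4·25.5 + 2·25.5 = 58.
Profit = (25.5 − 11)·58 = 841.

841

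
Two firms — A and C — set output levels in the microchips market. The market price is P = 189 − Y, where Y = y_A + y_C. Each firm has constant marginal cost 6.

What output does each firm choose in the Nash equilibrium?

Firm A's profit: π = y_A(189 − (y_A + y_C)) − 6y_A.
∂π/∂y_A = 183 − 2y_A − y_C = 0, so y_A = 91.5 − 0.5y_C.
The game is symmetric, so in equilibrium y_C = y_A: the reaction function gives 1.5y_A = 91.5, hence y_A = 61.

61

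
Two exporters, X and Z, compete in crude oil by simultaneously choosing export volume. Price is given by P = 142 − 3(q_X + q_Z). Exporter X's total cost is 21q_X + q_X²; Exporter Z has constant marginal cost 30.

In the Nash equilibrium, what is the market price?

71

Exporter X's profit: π = q_X(142 − 3(q_X + q_Z)) − 21q_X − q_X².
∂π/∂q_X = 121 − 8q_X − 3q_Z = 0, so q_X = 15.125 − 0.375q_Z.
For Z: ∂π/∂q_Z = 112 − 6q_Z − 3q_X = 0 ⇒ q_Z = 56/3 − 0.5q_X.
Substituting the second reaction function into the first: q_X = 15.125 − 0.375(56/3 − 0.5q_X), which gives 0.8125q_X = 8.125 ⇒ q_X = 10.
Then q_Z = 56/3 − 0.5·10 = 41/3.
Equilibrium price: P = 142 − 3·(71/3) = 71.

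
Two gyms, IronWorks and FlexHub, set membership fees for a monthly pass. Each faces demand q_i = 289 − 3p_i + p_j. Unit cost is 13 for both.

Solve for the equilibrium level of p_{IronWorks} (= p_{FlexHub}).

65.6

IronWorks's profit: π = (p_{IronWorks} − 13)(289 − 3p_{IronWorks} + p_{FlexHub}).
∂π/∂p_{IronWorks} = 328 − 6p_{IronWorks} + p_{FlexHub} = 0 ⇒ p_{IronWorks} = 164/3 + (1/6)p_{FlexHub}.
The game is symmetric, so in equilibrium p_{FlexHub} = p_{IronWorks}: the reaction function gives (5/6)p_{IronWorks} = 164/3, hence p_{IronWorks} = 65.6.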